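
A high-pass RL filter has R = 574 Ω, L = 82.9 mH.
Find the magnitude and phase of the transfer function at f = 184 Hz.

Step 1 — Angular frequency: ω = 2π·184 = 1156 rad/s.
Step 2 — Transfer function: H(jω) = jωL/(R + jωL).
Step 3 — Numerator jωL = j·95.84; denominator R + jωL = 574 + j95.84.
Step 4 — H = 0.02712 + j0.1624.
Step 5 — Magnitude: |H| = 0.1647 (-15.7 dB); phase: φ = 80.5°.

|H| = 0.1647 (-15.7 dB), φ = 80.5°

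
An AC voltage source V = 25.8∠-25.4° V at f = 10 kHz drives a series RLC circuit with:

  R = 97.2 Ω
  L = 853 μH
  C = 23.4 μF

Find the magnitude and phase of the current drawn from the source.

Step 1 — Angular frequency: ω = 2π·f = 2π·1e+04 = 6.283e+04 rad/s.
Step 2 — Component impedances:
  R: Z = R = 97.2 Ω
  L: Z = jωL = j·6.283e+04·0.000853 = 0 + j53.6 Ω
  C: Z = 1/(jωC) = -j/(ω·C) = 0 - j0.6801 Ω
Step 3 — Series combination: Z_total = R + L + C = 97.2 + j52.92 Ω = 110.7∠28.6° Ω.
Step 4 — Source phasor: V = 25.8∠-25.4° V = 23.31 - j11.07 V.
Step 5 — Ohm's law: I = V / Z_total = (23.31 - j11.07) / (97.2 + j52.92) = 0.1371 - j0.1885 A.
Step 6 — Convert to polar: |I| = 0.2331 A, ∠I = -54.0°.

I = 0.2331∠-54.0° A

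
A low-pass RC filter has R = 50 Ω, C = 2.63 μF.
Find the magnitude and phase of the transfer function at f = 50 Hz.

Step 1 — Angular frequency: ω = 2π·50 = 314.2 rad/s.
Step 2 — Transfer function: H(jω) = 1/(1 + jωRC).
Step 3 — Denominator: 1 + jωRC = 1 + j·314.2·50·2.63e-06 = 1 + j0.04131.
Step 4 — H = 0.9983 - j0.04124.
Step 5 — Magnitude: |H| = 0.9991 (-0.0 dB); phase: φ = -2.4°.

|H| = 0.9991 (-0.0 dB), φ = -2.4°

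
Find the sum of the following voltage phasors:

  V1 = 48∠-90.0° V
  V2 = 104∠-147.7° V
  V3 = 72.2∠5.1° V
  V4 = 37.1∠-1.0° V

Step 1 — Convert each phasor to rectangular form:
  V1 = 48·(cos(-90.0°) + j·sin(-90.0°)) = 0 - j48 V
  V2 = 104·(cos(-147.7°) + j·sin(-147.7°)) = -87.91 - j55.57 V
  V3 = 72.2·(cos(5.1°) + j·sin(5.1°)) = 71.91 + j6.418 V
  V4 = 37.1·(cos(-1.0°) + j·sin(-1.0°)) = 37.09 - j0.6475 V
Step 2 — Sum components: V_total = 21.1 - j97.8 V.
Step 3 — Convert to polar: |V_total| = 100.1 V, ∠V_total = -77.8°.

V_total = 100.1∠-77.8° V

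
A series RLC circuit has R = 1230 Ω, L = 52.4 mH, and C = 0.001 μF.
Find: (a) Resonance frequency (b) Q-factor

Step 1 — Resonance condition Im(Z)=0 gives ω₀ = 1/√(LC).
Step 2 — ω₀ = 1/√(0.0524·1e-09) = 1.381e+05 rad/s.
Step 3 — f₀ = ω₀/(2π) = 2.199e+04 Hz.
Step 4 — Series Q: Q = ω₀L/R = 1.381e+05·0.0524/1230 = 5.885.

(a) f₀ = 2.199e+04 Hz  (b) Q = 5.885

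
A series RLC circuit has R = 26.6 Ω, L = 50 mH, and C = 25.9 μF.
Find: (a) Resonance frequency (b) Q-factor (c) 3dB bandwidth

Step 1 — Resonance: ω₀ = 1/√(LC) = 1/√(0.05·2.59e-05) = 878.7 rad/s.
Step 2 — f₀ = ω₀/(2π) = 139.9 Hz.
Step 3 — Series Q: Q = ω₀L/R = 878.7·0.05/26.6 = 1.652.
Step 4 — Bandwidth: Δω = ω₀/Q = 532 rad/s; BW = Δω/(2π) = 84.67 Hz.

(a) f₀ = 139.9 Hz  (b) Q = 1.652  (c) BW = 84.67 Hz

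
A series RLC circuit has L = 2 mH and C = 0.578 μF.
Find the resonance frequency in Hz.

Step 1 — Resonance condition Im(Z)=0 gives ω₀ = 1/√(LC).
Step 2 — ω₀ = 1/√(0.002·5.78e-07) = 2.941e+04 rad/s.
Step 3 — f₀ = ω₀/(2π) = 4681 Hz.

f₀ = 4681 Hz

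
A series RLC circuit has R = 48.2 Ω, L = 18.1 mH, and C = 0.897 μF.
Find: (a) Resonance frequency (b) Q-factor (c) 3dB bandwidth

Step 1 — Resonance condition Im(Z)=0 gives ω₀ = 1/√(LC).
Step 2 — ω₀ = 1/√(0.0181·8.97e-07) = 7848 rad/s.
Step 3 — f₀ = ω₀/(2π) = 1249 Hz.
Step 4 — Series Q: Q = ω₀L/R = 7848·0.0181/48.2 = 2.947.
Step 5 — 3dB bandwidth: Δω = ω₀/Q = 2663 rad/s; BW = Δω/(2π) = 423.8 Hz.

(a) f₀ = 1249 Hz  (b) Q = 2.947  (c) BW = 423.8 Hz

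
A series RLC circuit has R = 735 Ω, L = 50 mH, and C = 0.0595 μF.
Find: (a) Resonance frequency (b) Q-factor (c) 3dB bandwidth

Step 1 — Resonance condition Im(Z)=0 gives ω₀ = 1/√(LC).
Step 2 — ω₀ = 1/√(0.05·5.95e-08) = 1.833e+04 rad/s.
Step 3 — f₀ = ω₀/(2π) = 2918 Hz.
Step 4 — Series Q: Q = ω₀L/R = 1.833e+04·0.05/735 = 1.247.
Step 5 — 3dB bandwidth: Δω = ω₀/Q = 1.47e+04 rad/s; BW = Δω/(2π) = 2340 Hz.

(a) f₀ = 2918 Hz  (b) Q = 1.247  (c) BW = 2340 Hz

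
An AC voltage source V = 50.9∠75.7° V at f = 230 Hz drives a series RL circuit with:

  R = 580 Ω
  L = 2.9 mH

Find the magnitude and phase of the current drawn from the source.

Step 1 — Angular frequency: ω = 2π·f = 2π·230 = 1445 rad/s.
Step 2 — Component impedances:
  R: Z = R = 580 Ω
  L: Z = jωL = j·1445·0.0029 = 0 + j4.191 Ω
Step 3 — Series combination: Z_total = R + L = 580 + j4.191 Ω = 580∠0.4° Ω.
Step 4 — Source phasor: V = 50.9∠75.7° V = 12.57 + j49.32 V.
Step 5 — Ohm's law: I = V / Z_total = (12.57 + j49.32) / (580 + j4.191) = 0.02229 + j0.08488 A.
Step 6 — Convert to polar: |I| = 0.08776 A, ∠I = 75.3°.

I = 0.08776∠75.3° A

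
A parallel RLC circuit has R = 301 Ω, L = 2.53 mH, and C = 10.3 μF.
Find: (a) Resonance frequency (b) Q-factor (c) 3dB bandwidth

Step 1 — Resonance: ω₀ = 1/√(LC) = 1/√(0.00253·1.03e-05) = 6195 rad/s.
Step 2 — f₀ = ω₀/(2π) = 985.9 Hz.
Step 3 — Parallel Q: Q = R/(ω₀L) = 301/(6195·0.00253) = 19.21.
Step 4 — Bandwidth: Δω = ω₀/Q = 322.5 rad/s; BW = Δω/(2π) = 51.34 Hz.

(a) f₀ = 985.9 Hz  (b) Q = 19.21  (c) BW = 51.34 Hz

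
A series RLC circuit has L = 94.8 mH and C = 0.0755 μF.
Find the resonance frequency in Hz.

Step 1 — Resonance condition Im(Z)=0 gives ω₀ = 1/√(LC).
Step 2 — ω₀ = 1/√(0.0948·7.55e-08) = 1.182e+04 rad/s.
Step 3 — f₀ = ω₀/(2π) = 1881 Hz.

f₀ = 1881 Hz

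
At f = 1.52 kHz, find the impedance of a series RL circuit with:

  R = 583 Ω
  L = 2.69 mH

Step 1 — Angular frequency: ω = 2π·f = 2π·1520 = 9550 rad/s.
Step 2 — Component impedances:
  R: Z = R = 583 Ω
  L: Z = jωL = j·9550·0.00269 = 0 + j25.69 Ω
Step 3 — Series combination: Z_total = R + L = 583 + j25.69 Ω = 583.6∠2.5° Ω.

Z = 583 + j25.69 Ω = 583.6∠2.5° Ω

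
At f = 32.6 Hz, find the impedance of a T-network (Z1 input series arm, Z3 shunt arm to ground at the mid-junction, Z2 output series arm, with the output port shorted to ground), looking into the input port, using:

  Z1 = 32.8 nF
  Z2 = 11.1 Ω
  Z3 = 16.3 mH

Step 1 — Angular frequency: ω = 2π·f = 2π·32.6 = 204.8 rad/s.
Step 2 — Component impedances:
  Z1: Z = 1/(jωC) = -j/(ω·C) = 0 - j1.488e+05 Ω
  Z2: Z = R = 11.1 Ω
  Z3: Z = jωL = j·204.8·0.0163 = 0 + j3.339 Ω
Step 3 — With the output port shorted to ground, the output series arm Z2 runs from the junction to ground; the shunt arm Z3 also runs from the junction to ground. They appear in parallel: Z3 || Z2 = 0.9209 + j3.062 Ω.
Step 4 — Series with input arm Z1: Z_in = Z1 + (Z3 || Z2) = 0.9209 - j1.488e+05 Ω = 1.488e+05∠-90.0° Ω.

Z = 0.9209 - j1.488e+05 Ω = 1.488e+05∠-90.0° Ω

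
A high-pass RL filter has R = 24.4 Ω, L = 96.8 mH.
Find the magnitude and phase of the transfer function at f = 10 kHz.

Step 1 — Angular frequency: ω = 2π·1e+04 = 6.283e+04 rad/s.
Step 2 — Transfer function: H(jω) = jωL/(R + jωL).
Step 3 — Numerator jωL = j·6082; denominator R + jωL = 24.4 + j6082.
Step 4 — H = 1 + j0.004012.
Step 5 — Magnitude: |H| = 1 (-0.0 dB); phase: φ = 0.2°.

|H| = 1 (-0.0 dB), φ = 0.2°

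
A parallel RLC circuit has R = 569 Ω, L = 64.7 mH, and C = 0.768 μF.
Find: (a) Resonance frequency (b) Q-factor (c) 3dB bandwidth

Step 1 — Resonance: ω₀ = 1/√(LC) = 1/√(0.0647·7.68e-07) = 4486 rad/s.
Step 2 — f₀ = ω₀/(2π) = 714 Hz.
Step 3 — Parallel Q: Q = R/(ω₀L) = 569/(4486·0.0647) = 1.96.
Step 4 — Bandwidth: Δω = ω₀/Q = 2288 rad/s; BW = Δω/(2π) = 364.2 Hz.

(a) f₀ = 714 Hz  (b) Q = 1.96  (c) BW = 364.2 Hz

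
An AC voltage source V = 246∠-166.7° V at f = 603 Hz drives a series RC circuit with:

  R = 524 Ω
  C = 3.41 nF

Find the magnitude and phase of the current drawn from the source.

Step 1 — Angular frequency: ω = 2π·f = 2π·603 = 3789 rad/s.
Step 2 — Component impedances:
  R: Z = R = 524 Ω
  C: Z = 1/(jωC) = -j/(ω·C) = 0 - j7.74e+04 Ω
Step 3 — Series combination: Z_total = R + C = 524 - j7.74e+04 Ω = 7.74e+04∠-89.6° Ω.
Step 4 — Source phasor: V = 246∠-166.7° V = -239.4 - j56.59 V.
Step 5 — Ohm's law: I = V / Z_total = (-239.4 - j56.59) / (524 - j7.74e+04) = 0.0007102 - j0.003098 A.
Step 6 — Convert to polar: |I| = 0.003178 A, ∠I = -77.1°.

I = 0.003178∠-77.1° A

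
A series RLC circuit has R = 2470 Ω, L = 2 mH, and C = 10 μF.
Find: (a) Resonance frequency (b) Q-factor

Step 1 — Resonance condition Im(Z)=0 gives ω₀ = 1/√(LC).
Step 2 — ω₀ = 1/√(0.002·1e-05) = 7071 rad/s.
Step 3 — f₀ = ω₀/(2π) = 1125 Hz.
Step 4 — Series Q: Q = ω₀L/R = 7071·0.002/2470 = 0.005726.

(a) f₀ = 1125 Hz  (b) Q = 0.005726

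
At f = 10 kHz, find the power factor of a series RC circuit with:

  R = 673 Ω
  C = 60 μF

Step 1 — Angular frequency: ω = 2π·f = 2π·1e+04 = 6.283e+04 rad/s.
Step 2 — Component impedances:
  R: Z = R = 673 Ω
  C: Z = 1/(jωC) = -j/(ω·C) = 0 - j0.2653 Ω
Step 3 — Series combination: Z_total = R + C = 673 - j0.2653 Ω = 673∠-0.0° Ω.
Step 4 — Power factor: PF = cos(φ) = Re(Z)/|Z| = 673/673 = 1.
Step 5 — Type: Im(Z) = -0.2653 ⇒ leading (phase φ = -0.0°).

PF = 1 (leading, φ = -0.0°)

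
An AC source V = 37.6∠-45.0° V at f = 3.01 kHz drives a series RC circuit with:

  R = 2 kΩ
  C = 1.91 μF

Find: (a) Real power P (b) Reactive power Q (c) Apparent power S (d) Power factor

Step 1 — Angular frequency: ω = 2π·f = 2π·3010 = 1.891e+04 rad/s.
Step 2 — Component impedances:
  R: Z = R = 2000 Ω
  C: Z = 1/(jωC) = -j/(ω·C) = 0 - j27.68 Ω
Step 3 — Series combination: Z_total = R + C = 2000 - j27.68 Ω = 2000∠-0.8° Ω.
Step 4 — Source phasor: V = 37.6∠-45.0° V = 26.59 - j26.59 V.
Step 5 — Current: I = V / Z = 0.01348 - j0.01311 A = 0.0188∠-44.2° A.
Step 6 — Complex power: S = V·I* = 0.7067 - j0.009783 VA.
Step 7 — Real power: P = Re(S) = 0.7067 W.
Step 8 — Reactive power: Q = Im(S) = -0.009783 VAR.
Step 9 — Apparent power: |S| = 0.7068 VA.
Step 10 — Power factor: PF = P/|S| = 0.9999 (leading).

(a) P = 0.7067 W  (b) Q = -0.009783 VAR  (c) S = 0.7068 VA  (d) PF = 0.9999 (leading)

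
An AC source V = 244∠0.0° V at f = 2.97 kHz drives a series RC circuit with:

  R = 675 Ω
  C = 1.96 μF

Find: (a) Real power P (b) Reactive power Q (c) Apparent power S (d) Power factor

Step 1 — Angular frequency: ω = 2π·f = 2π·2970 = 1.866e+04 rad/s.
Step 2 — Component impedances:
  R: Z = R = 675 Ω
  C: Z = 1/(jωC) = -j/(ω·C) = 0 - j27.34 Ω
Step 3 — Series combination: Z_total = R + C = 675 - j27.34 Ω = 675.6∠-2.3° Ω.
Step 4 — Source phasor: V = 244∠0.0° V = 244 V.
Step 5 — Current: I = V / Z = 0.3609 + j0.01462 A = 0.3612∠2.3° A.
Step 6 — Complex power: S = V·I* = 88.06 - j3.567 VA.
Step 7 — Real power: P = Re(S) = 88.06 W.
Step 8 — Reactive power: Q = Im(S) = -3.567 VAR.
Step 9 — Apparent power: |S| = 88.13 VA.
Step 10 — Power factor: PF = P/|S| = 0.9992 (leading).

(a) P = 88.06 W  (b) Q = -3.567 VAR  (c) S = 88.13 VA  (d) PF = 0.9992 (leading)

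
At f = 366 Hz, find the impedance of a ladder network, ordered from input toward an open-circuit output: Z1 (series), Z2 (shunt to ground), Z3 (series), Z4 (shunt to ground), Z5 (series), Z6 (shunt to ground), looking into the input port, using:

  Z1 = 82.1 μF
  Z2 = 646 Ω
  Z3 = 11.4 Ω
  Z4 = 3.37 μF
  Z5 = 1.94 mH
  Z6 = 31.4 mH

Step 1 — Angular frequency: ω = 2π·f = 2π·366 = 2300 rad/s.
Step 2 — Component impedances:
  Z1: Z = 1/(jωC) = -j/(ω·C) = 0 - j5.297 Ω
  Z2: Z = R = 646 Ω
  Z3: Z = R = 11.4 Ω
  Z4: Z = 1/(jωC) = -j/(ω·C) = 0 - j129 Ω
  Z5: Z = jωL = j·2300·0.00194 = 0 + j4.461 Ω
  Z6: Z = jωL = j·2300·0.0314 = 0 + j72.21 Ω
Step 3 — Ladder network (open output): work backward from the far end, alternating series and parallel combinations. Z_in = 59.63 + j163.2 Ω = 173.8∠69.9° Ω.

Z = 59.63 + j163.2 Ω = 173.8∠69.9° Ω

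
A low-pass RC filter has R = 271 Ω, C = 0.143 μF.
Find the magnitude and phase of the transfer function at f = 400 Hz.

Step 1 — Angular frequency: ω = 2π·400 = 2513 rad/s.
Step 2 — Transfer function: H(jω) = 1/(1 + jωRC).
Step 3 — Denominator: 1 + jωRC = 1 + j·2513·271·1.43e-07 = 1 + j0.0974.
Step 4 — H = 0.9906 - j0.09648.
Step 5 — Magnitude: |H| = 0.9953 (-0.0 dB); phase: φ = -5.6°.

|H| = 0.9953 (-0.0 dB), φ = -5.6°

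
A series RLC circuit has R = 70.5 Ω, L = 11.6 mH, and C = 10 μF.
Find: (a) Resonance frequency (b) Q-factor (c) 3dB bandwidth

Step 1 — Resonance condition Im(Z)=0 gives ω₀ = 1/√(LC).
Step 2 — ω₀ = 1/√(0.0116·1e-05) = 2936 rad/s.
Step 3 — f₀ = ω₀/(2π) = 467.3 Hz.
Step 4 — Series Q: Q = ω₀L/R = 2936·0.0116/70.5 = 0.4831.
Step 5 — 3dB bandwidth: Δω = ω₀/Q = 6078 rad/s; BW = Δω/(2π) = 967.3 Hz.

(a) f₀ = 467.3 Hz  (b) Q = 0.4831  (c) BW = 967.3 Hz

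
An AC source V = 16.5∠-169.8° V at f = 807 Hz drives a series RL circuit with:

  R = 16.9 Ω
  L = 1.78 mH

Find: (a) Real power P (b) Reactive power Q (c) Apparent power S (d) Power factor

Step 1 — Angular frequency: ω = 2π·f = 2π·807 = 5071 rad/s.
Step 2 — Component impedances:
  R: Z = R = 16.9 Ω
  L: Z = jωL = j·5071·0.00178 = 0 + j9.026 Ω
Step 3 — Series combination: Z_total = R + L = 16.9 + j9.026 Ω = 19.16∠28.1° Ω.
Step 4 — Source phasor: V = 16.5∠-169.8° V = -16.24 - j2.922 V.
Step 5 — Current: I = V / Z = -0.8195 + j0.2648 A = 0.8612∠162.1° A.
Step 6 — Complex power: S = V·I* = 12.53 + j6.694 VA.
Step 7 — Real power: P = Re(S) = 12.53 W.
Step 8 — Reactive power: Q = Im(S) = 6.694 VAR.
Step 9 — Apparent power: |S| = 14.21 VA.
Step 10 — Power factor: PF = P/|S| = 0.8821 (lagging).

(a) P = 12.53 W  (b) Q = 6.694 VAR  (c) S = 14.21 VA  (d) PF = 0.8821 (lagging)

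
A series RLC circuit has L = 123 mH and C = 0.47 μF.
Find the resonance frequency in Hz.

Step 1 — Resonance condition Im(Z)=0 gives ω₀ = 1/√(LC).
Step 2 — ω₀ = 1/√(0.123·4.7e-07) = 4159 rad/s.
Step 3 — f₀ = ω₀/(2π) = 661.9 Hz.

f₀ = 661.9 Hz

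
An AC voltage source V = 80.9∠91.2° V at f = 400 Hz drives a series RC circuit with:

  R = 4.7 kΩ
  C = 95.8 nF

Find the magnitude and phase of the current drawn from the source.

Step 1 — Angular frequency: ω = 2π·f = 2π·400 = 2513 rad/s.
Step 2 — Component impedances:
  R: Z = R = 4700 Ω
  C: Z = 1/(jωC) = -j/(ω·C) = 0 - j4153 Ω
Step 3 — Series combination: Z_total = R + C = 4700 - j4153 Ω = 6272∠-41.5° Ω.
Step 4 — Source phasor: V = 80.9∠91.2° V = -1.694 + j80.88 V.
Step 5 — Ohm's law: I = V / Z_total = (-1.694 + j80.88) / (4700 - j4153) = -0.008742 + j0.009484 A.
Step 6 — Convert to polar: |I| = 0.0129 A, ∠I = 132.7°.

I = 0.0129∠132.7° A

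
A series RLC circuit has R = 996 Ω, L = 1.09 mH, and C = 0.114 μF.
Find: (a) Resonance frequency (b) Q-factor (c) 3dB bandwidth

Step 1 — Resonance: ω₀ = 1/√(LC) = 1/√(0.00109·1.14e-07) = 8.971e+04 rad/s.
Step 2 — f₀ = ω₀/(2π) = 1.428e+04 Hz.
Step 3 — Series Q: Q = ω₀L/R = 8.971e+04·0.00109/996 = 0.09818.
Step 4 — Bandwidth: Δω = ω₀/Q = 9.138e+05 rad/s; BW = Δω/(2π) = 1.454e+05 Hz.

(a) f₀ = 1.428e+04 Hz  (b) Q = 0.09818  (c) BW = 1.454e+05 Hz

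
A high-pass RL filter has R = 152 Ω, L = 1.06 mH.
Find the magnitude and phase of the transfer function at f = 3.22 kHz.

Step 1 — Angular frequency: ω = 2π·3220 = 2.023e+04 rad/s.
Step 2 — Transfer function: H(jω) = jωL/(R + jωL).
Step 3 — Numerator jωL = j·21.45; denominator R + jωL = 152 + j21.45.
Step 4 — H = 0.01952 + j0.1383.
Step 5 — Magnitude: |H| = 0.1397 (-17.1 dB); phase: φ = 82.0°.

|H| = 0.1397 (-17.1 dB), φ = 82.0°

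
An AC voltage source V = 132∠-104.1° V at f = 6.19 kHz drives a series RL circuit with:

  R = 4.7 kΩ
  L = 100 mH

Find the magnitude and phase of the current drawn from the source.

Step 1 — Angular frequency: ω = 2π·f = 2π·6190 = 3.889e+04 rad/s.
Step 2 — Component impedances:
  R: Z = R = 4700 Ω
  L: Z = jωL = j·3.889e+04·0.1 = 0 + j3889 Ω
Step 3 — Series combination: Z_total = R + L = 4700 + j3889 Ω = 6101∠39.6° Ω.
Step 4 — Source phasor: V = 132∠-104.1° V = -32.16 - j128 V.
Step 5 — Ohm's law: I = V / Z_total = (-32.16 - j128) / (4700 + j3889) = -0.01744 - j0.01281 A.
Step 6 — Convert to polar: |I| = 0.02164 A, ∠I = -143.7°.

I = 0.02164∠-143.7° A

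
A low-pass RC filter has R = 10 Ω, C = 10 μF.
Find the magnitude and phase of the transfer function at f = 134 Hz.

Step 1 — Angular frequency: ω = 2π·134 = 841.9 rad/s.
Step 2 — Transfer function: H(jω) = 1/(1 + jωRC).
Step 3 — Denominator: 1 + jωRC = 1 + j·841.9·10·1e-05 = 1 + j0.08419.
Step 4 — H = 0.993 - j0.0836.
Step 5 — Magnitude: |H| = 0.9965 (-0.0 dB); phase: φ = -4.8°.

|H| = 0.9965 (-0.0 dB), φ = -4.8°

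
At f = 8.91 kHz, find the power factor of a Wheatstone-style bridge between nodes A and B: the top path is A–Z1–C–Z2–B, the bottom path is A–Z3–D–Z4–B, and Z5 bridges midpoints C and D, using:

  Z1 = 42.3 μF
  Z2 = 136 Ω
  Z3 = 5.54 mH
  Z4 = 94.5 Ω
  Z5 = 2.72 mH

Step 1 — Angular frequency: ω = 2π·f = 2π·8910 = 5.598e+04 rad/s.
Step 2 — Component impedances:
  Z1: Z = 1/(jωC) = -j/(ω·C) = 0 - j0.4223 Ω
  Z2: Z = R = 136 Ω
  Z3: Z = jωL = j·5.598e+04·0.00554 = 0 + j310.1 Ω
  Z4: Z = R = 94.5 Ω
  Z5: Z = jωL = j·5.598e+04·0.00272 = 0 + j152.3 Ω
Step 3 — Bridge requires nodal analysis (the Z5 bridge couples midpoints C and D, so the two paths cannot be reduced to a simple series/parallel combination). Setting node B to ground and injecting 1 A at node A, the 3-node admittance system at A, C, D solves to V_A = Z_AB = 68.98 + j29.43 Ω = 74.99∠23.1° Ω.
Step 4 — Power factor: PF = cos(φ) = Re(Z)/|Z| = 68.976/74.991 = 0.9198.
Step 5 — Type: Im(Z) = 29.43 ⇒ lagging (phase φ = 23.1°).

PF = 0.9198 (lagging, φ = 23.1°)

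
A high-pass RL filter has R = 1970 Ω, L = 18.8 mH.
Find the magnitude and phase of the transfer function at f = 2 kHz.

Step 1 — Angular frequency: ω = 2π·2000 = 1.257e+04 rad/s.
Step 2 — Transfer function: H(jω) = jωL/(R + jωL).
Step 3 — Numerator jωL = j·236.2; denominator R + jωL = 1970 + j236.2.
Step 4 — H = 0.01418 + j0.1182.
Step 5 — Magnitude: |H| = 0.1191 (-18.5 dB); phase: φ = 83.2°.

|H| = 0.1191 (-18.5 dB), φ = 83.2°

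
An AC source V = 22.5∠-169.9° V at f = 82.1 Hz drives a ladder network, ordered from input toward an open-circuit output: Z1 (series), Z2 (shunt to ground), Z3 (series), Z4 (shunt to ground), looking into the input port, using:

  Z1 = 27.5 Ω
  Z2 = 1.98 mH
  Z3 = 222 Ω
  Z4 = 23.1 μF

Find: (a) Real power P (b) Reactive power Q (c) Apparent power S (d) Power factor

Step 1 — Angular frequency: ω = 2π·f = 2π·82.1 = 515.8 rad/s.
Step 2 — Component impedances:
  Z1: Z = R = 27.5 Ω
  Z2: Z = jωL = j·515.8·0.00198 = 0 + j1.021 Ω
  Z3: Z = R = 222 Ω
  Z4: Z = 1/(jωC) = -j/(ω·C) = 0 - j83.92 Ω
Step 3 — Ladder network (open output): work backward from the far end, alternating series and parallel combinations. Z_in = 27.5 + j1.023 Ω = 27.52∠2.1° Ω.
Step 4 — Source phasor: V = 22.5∠-169.9° V = -22.15 - j3.946 V.
Step 5 — Current: I = V / Z = -0.8096 - j0.1134 A = 0.8175∠-172.0° A.
Step 6 — Complex power: S = V·I* = 18.38 + j0.6836 VA.
Step 7 — Real power: P = Re(S) = 18.38 W.
Step 8 — Reactive power: Q = Im(S) = 0.6836 VAR.
Step 9 — Apparent power: |S| = 18.39 VA.
Step 10 — Power factor: PF = P/|S| = 0.9993 (lagging).

(a) P = 18.38 W  (b) Q = 0.6836 VAR  (c) S = 18.39 VA  (d) PF = 0.9993 (lagging)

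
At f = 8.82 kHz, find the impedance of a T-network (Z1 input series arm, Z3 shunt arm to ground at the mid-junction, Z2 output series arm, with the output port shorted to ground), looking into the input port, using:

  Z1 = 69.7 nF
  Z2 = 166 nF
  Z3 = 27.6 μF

Step 1 — Angular frequency: ω = 2π·f = 2π·8820 = 5.542e+04 rad/s.
Step 2 — Component impedances:
  Z1: Z = 1/(jωC) = -j/(ω·C) = 0 - j258.9 Ω
  Z2: Z = 1/(jωC) = -j/(ω·C) = 0 - j108.7 Ω
  Z3: Z = 1/(jωC) = -j/(ω·C) = 0 - j0.6538 Ω
Step 3 — With the output port shorted to ground, the output series arm Z2 runs from the junction to ground; the shunt arm Z3 also runs from the junction to ground. They appear in parallel: Z3 || Z2 = 0 - j0.6499 Ω.
Step 4 — Series with input arm Z1: Z_in = Z1 + (Z3 || Z2) = 0 - j259.5 Ω = 259.5∠-90.0° Ω.

Z = 0 - j259.5 Ω = 259.5∠-90.0° Ω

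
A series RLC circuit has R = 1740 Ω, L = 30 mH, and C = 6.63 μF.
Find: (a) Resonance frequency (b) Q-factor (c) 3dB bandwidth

Step 1 — Resonance condition Im(Z)=0 gives ω₀ = 1/√(LC).
Step 2 — ω₀ = 1/√(0.03·6.63e-06) = 2242 rad/s.
Step 3 — f₀ = ω₀/(2π) = 356.9 Hz.
Step 4 — Series Q: Q = ω₀L/R = 2242·0.03/1740 = 0.03866.
Step 5 — 3dB bandwidth: Δω = ω₀/Q = 5.8e+04 rad/s; BW = Δω/(2π) = 9231 Hz.

(a) f₀ = 356.9 Hz  (b) Q = 0.03866  (c) BW = 9231 Hz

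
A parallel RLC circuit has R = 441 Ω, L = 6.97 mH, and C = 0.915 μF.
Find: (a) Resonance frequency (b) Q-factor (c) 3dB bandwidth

Step 1 — Resonance: ω₀ = 1/√(LC) = 1/√(0.00697·9.15e-07) = 1.252e+04 rad/s.
Step 2 — f₀ = ω₀/(2π) = 1993 Hz.
Step 3 — Parallel Q: Q = R/(ω₀L) = 441/(1.252e+04·0.00697) = 5.053.
Step 4 — Bandwidth: Δω = ω₀/Q = 2478 rad/s; BW = Δω/(2π) = 394.4 Hz.

(a) f₀ = 1993 Hz  (b) Q = 5.053  (c) BW = 394.4 Hz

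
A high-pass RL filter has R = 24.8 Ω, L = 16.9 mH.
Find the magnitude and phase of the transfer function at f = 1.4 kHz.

Step 1 — Angular frequency: ω = 2π·1400 = 8796 rad/s.
Step 2 — Transfer function: H(jω) = jωL/(R + jωL).
Step 3 — Numerator jωL = j·148.7; denominator R + jωL = 24.8 + j148.7.
Step 4 — H = 0.9729 + j0.1623.
Step 5 — Magnitude: |H| = 0.9864 (-0.1 dB); phase: φ = 9.5°.

|H| = 0.9864 (-0.1 dB), φ = 9.5°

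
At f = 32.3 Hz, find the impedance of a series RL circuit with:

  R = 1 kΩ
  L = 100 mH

Step 1 — Angular frequency: ω = 2π·f = 2π·32.3 = 202.9 rad/s.
Step 2 — Component impedances:
  R: Z = R = 1000 Ω
  L: Z = jωL = j·202.9·0.1 = 0 + j20.29 Ω
Step 3 — Series combination: Z_total = R + L = 1000 + j20.29 Ω = 1000∠1.2° Ω.

Z = 1000 + j20.29 Ω = 1000∠1.2° Ω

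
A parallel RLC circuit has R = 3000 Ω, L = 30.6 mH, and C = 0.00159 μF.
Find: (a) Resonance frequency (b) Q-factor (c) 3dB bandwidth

Step 1 — Resonance: ω₀ = 1/√(LC) = 1/√(0.0306·1.59e-09) = 1.434e+05 rad/s.
Step 2 — f₀ = ω₀/(2π) = 2.282e+04 Hz.
Step 3 — Parallel Q: Q = R/(ω₀L) = 3000/(1.434e+05·0.0306) = 0.6838.
Step 4 — Bandwidth: Δω = ω₀/Q = 2.096e+05 rad/s; BW = Δω/(2π) = 3.337e+04 Hz.

(a) f₀ = 2.282e+04 Hz  (b) Q = 0.6838  (c) BW = 3.337e+04 Hz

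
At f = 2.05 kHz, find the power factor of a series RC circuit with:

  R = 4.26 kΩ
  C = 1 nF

Step 1 — Angular frequency: ω = 2π·f = 2π·2050 = 1.288e+04 rad/s.
Step 2 — Component impedances:
  R: Z = R = 4260 Ω
  C: Z = 1/(jωC) = -j/(ω·C) = 0 - j7.764e+04 Ω
Step 3 — Series combination: Z_total = R + C = 4260 - j7.764e+04 Ω = 7.775e+04∠-86.9° Ω.
Step 4 — Power factor: PF = cos(φ) = Re(Z)/|Z| = 4260/7.775e+04 = 0.05479.
Step 5 — Type: Im(Z) = -7.764e+04 ⇒ leading (phase φ = -86.9°).

PF = 0.05479 (leading, φ = -86.9°)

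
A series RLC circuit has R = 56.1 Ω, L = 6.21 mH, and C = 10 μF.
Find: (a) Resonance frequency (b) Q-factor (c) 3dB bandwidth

Step 1 — Resonance: ω₀ = 1/√(LC) = 1/√(0.00621·1e-05) = 4013 rad/s.
Step 2 — f₀ = ω₀/(2π) = 638.7 Hz.
Step 3 — Series Q: Q = ω₀L/R = 4013·0.00621/56.1 = 0.4442.
Step 4 — Bandwidth: Δω = ω₀/Q = 9034 rad/s; BW = Δω/(2π) = 1438 Hz.

(a) f₀ = 638.7 Hz  (b) Q = 0.4442  (c) BW = 1438 Hz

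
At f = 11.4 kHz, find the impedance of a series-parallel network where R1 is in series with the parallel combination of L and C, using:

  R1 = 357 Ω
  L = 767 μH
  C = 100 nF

Step 1 — Angular frequency: ω = 2π·f = 2π·1.14e+04 = 7.163e+04 rad/s.
Step 2 — Component impedances:
  R1: Z = R = 357 Ω
  L: Z = jωL = j·7.163e+04·0.000767 = 0 + j54.94 Ω
  C: Z = 1/(jωC) = -j/(ω·C) = 0 - j139.6 Ω
Step 3 — Parallel branch: L || C = 1/(1/L + 1/C) = 0 + j90.59 Ω.
Step 4 — Series with R1: Z_total = R1 + (L || C) = 357 + j90.59 Ω = 368.3∠14.2° Ω.

Z = 357 + j90.59 Ω = 368.3∠14.2° Ω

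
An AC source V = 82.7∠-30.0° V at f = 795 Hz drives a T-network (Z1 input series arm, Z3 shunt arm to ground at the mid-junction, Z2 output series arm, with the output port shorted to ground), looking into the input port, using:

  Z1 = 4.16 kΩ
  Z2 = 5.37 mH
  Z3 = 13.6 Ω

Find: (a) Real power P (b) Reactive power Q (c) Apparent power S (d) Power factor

Step 1 — Angular frequency: ω = 2π·f = 2π·795 = 4995 rad/s.
Step 2 — Component impedances:
  Z1: Z = R = 4160 Ω
  Z2: Z = jωL = j·4995·0.00537 = 0 + j26.82 Ω
  Z3: Z = R = 13.6 Ω
Step 3 — With the output port shorted to ground, the output series arm Z2 runs from the junction to ground; the shunt arm Z3 also runs from the junction to ground. They appear in parallel: Z3 || Z2 = 10.82 + j5.485 Ω.
Step 4 — Series with input arm Z1: Z_in = Z1 + (Z3 || Z2) = 4171 + j5.485 Ω = 4171∠0.1° Ω.
Step 5 — Source phasor: V = 82.7∠-30.0° V = 71.62 - j41.35 V.
Step 6 — Current: I = V / Z = 0.01716 - j0.009937 A = 0.01983∠-30.1° A.
Step 7 — Complex power: S = V·I* = 1.64 + j0.002157 VA.
Step 8 — Real power: P = Re(S) = 1.64 W.
Step 9 — Reactive power: Q = Im(S) = 0.002157 VAR.
Step 10 — Apparent power: |S| = 1.64 VA.
Step 11 — Power factor: PF = P/|S| = 1 (lagging).

(a) P = 1.64 W  (b) Q = 0.002157 VAR  (c) S = 1.64 VA  (d) PF = 1 (lagging)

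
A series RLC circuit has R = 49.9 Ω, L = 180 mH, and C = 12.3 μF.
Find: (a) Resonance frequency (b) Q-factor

Step 1 — Resonance condition Im(Z)=0 gives ω₀ = 1/√(LC).
Step 2 — ω₀ = 1/√(0.18·1.23e-05) = 672.1 rad/s.
Step 3 — f₀ = ω₀/(2π) = 107 Hz.
Step 4 — Series Q: Q = ω₀L/R = 672.1·0.18/49.9 = 2.424.

(a) f₀ = 107 Hz  (b) Q = 2.424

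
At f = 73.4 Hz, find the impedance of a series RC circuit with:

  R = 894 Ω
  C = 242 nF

Step 1 — Angular frequency: ω = 2π·f = 2π·73.4 = 461.2 rad/s.
Step 2 — Component impedances:
  R: Z = R = 894 Ω
  C: Z = 1/(jωC) = -j/(ω·C) = 0 - j8960 Ω
Step 3 — Series combination: Z_total = R + C = 894 - j8960 Ω = 9005∠-84.3° Ω.

Z = 894 - j8960 Ω = 9005∠-84.3° Ω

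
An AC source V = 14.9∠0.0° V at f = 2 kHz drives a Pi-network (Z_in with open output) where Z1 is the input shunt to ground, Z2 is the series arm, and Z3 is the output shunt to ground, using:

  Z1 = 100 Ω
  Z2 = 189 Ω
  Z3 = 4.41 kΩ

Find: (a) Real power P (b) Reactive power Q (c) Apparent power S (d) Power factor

Step 1 — Angular frequency: ω = 2π·f = 2π·2000 = 1.257e+04 rad/s.
Step 2 — Component impedances:
  Z1: Z = R = 100 Ω
  Z2: Z = R = 189 Ω
  Z3: Z = R = 4410 Ω
Step 3 — With open output, the series arm Z2 and the output shunt Z3 appear in series to ground: Z2 + Z3 = 4599 Ω.
Step 4 — Parallel with input shunt Z1: Z_in = Z1 || (Z2 + Z3) = 97.87 Ω = 97.87∠0.0° Ω.
Step 5 — Source phasor: V = 14.9∠0.0° V = 14.9 V.
Step 6 — Current: I = V / Z = 0.1522 A = 0.1522∠0.0° A.
Step 7 — Complex power: S = V·I* = 2.268 VA.
Step 8 — Real power: P = Re(S) = 2.268 W.
Step 9 — Reactive power: Q = Im(S) = 0 VAR.
Step 10 — Apparent power: |S| = 2.268 VA.
Step 11 — Power factor: PF = P/|S| = 1 (unity).

(a) P = 2.268 W  (b) Q = 0 VAR  (c) S = 2.268 VA  (d) PF = 1 (unity)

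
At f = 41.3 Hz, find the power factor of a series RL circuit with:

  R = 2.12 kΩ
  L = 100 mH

Step 1 — Angular frequency: ω = 2π·f = 2π·41.3 = 259.5 rad/s.
Step 2 — Component impedances:
  R: Z = R = 2120 Ω
  L: Z = jωL = j·259.5·0.1 = 0 + j25.95 Ω
Step 3 — Series combination: Z_total = R + L = 2120 + j25.95 Ω = 2120∠0.7° Ω.
Step 4 — Power factor: PF = cos(φ) = Re(Z)/|Z| = 2120/2120.2 = 0.9999.
Step 5 — Type: Im(Z) = 25.95 ⇒ lagging (phase φ = 0.7°).

PF = 0.9999 (lagging, φ = 0.7°)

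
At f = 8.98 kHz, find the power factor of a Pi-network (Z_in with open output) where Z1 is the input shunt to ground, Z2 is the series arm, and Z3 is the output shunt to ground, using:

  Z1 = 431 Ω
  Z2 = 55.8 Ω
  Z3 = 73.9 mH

Step 1 — Angular frequency: ω = 2π·f = 2π·8980 = 5.642e+04 rad/s.
Step 2 — Component impedances:
  Z1: Z = R = 431 Ω
  Z2: Z = R = 55.8 Ω
  Z3: Z = jωL = j·5.642e+04·0.0739 = 0 + j4170 Ω
Step 3 — With open output, the series arm Z2 and the output shunt Z3 appear in series to ground: Z2 + Z3 = 55.8 + j4170 Ω.
Step 4 — Parallel with input shunt Z1: Z_in = Z1 || (Z2 + Z3) = 425.9 + j43.95 Ω = 428.1∠5.9° Ω.
Step 5 — Power factor: PF = cos(φ) = Re(Z)/|Z| = 425.87/428.13 = 0.9947.
Step 6 — Type: Im(Z) = 43.95 ⇒ lagging (phase φ = 5.9°).

PF = 0.9947 (lagging, φ = 5.9°)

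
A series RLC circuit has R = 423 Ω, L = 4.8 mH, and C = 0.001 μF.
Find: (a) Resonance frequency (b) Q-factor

Step 1 — Resonance condition Im(Z)=0 gives ω₀ = 1/√(LC).
Step 2 — ω₀ = 1/√(0.0048·1e-09) = 4.564e+05 rad/s.
Step 3 — f₀ = ω₀/(2π) = 7.264e+04 Hz.
Step 4 — Series Q: Q = ω₀L/R = 4.564e+05·0.0048/423 = 5.179.

(a) f₀ = 7.264e+04 Hz  (b) Q = 5.179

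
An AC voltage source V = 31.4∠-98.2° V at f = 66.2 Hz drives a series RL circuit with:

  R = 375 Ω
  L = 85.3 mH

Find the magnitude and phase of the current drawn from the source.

Step 1 — Angular frequency: ω = 2π·f = 2π·66.2 = 415.9 rad/s.
Step 2 — Component impedances:
  R: Z = R = 375 Ω
  L: Z = jωL = j·415.9·0.0853 = 0 + j35.48 Ω
Step 3 — Series combination: Z_total = R + L = 375 + j35.48 Ω = 376.7∠5.4° Ω.
Step 4 — Source phasor: V = 31.4∠-98.2° V = -4.479 - j31.08 V.
Step 5 — Ohm's law: I = V / Z_total = (-4.479 - j31.08) / (375 + j35.48) = -0.01961 - j0.08102 A.
Step 6 — Convert to polar: |I| = 0.08336 A, ∠I = -103.6°.

I = 0.08336∠-103.6° A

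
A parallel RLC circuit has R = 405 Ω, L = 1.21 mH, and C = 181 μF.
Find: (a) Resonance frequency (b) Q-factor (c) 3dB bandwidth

Step 1 — Resonance: ω₀ = 1/√(LC) = 1/√(0.00121·0.000181) = 2137 rad/s.
Step 2 — f₀ = ω₀/(2π) = 340.1 Hz.
Step 3 — Parallel Q: Q = R/(ω₀L) = 405/(2137·0.00121) = 156.6.
Step 4 — Bandwidth: Δω = ω₀/Q = 13.64 rad/s; BW = Δω/(2π) = 2.171 Hz.

(a) f₀ = 340.1 Hz  (b) Q = 156.6  (c) BW = 2.171 Hz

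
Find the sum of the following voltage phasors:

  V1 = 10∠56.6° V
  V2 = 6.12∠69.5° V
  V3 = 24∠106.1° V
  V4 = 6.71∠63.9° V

Step 1 — Convert each phasor to rectangular form:
  V1 = 10·(cos(56.6°) + j·sin(56.6°)) = 5.505 + j8.348 V
  V2 = 6.12·(cos(69.5°) + j·sin(69.5°)) = 2.143 + j5.732 V
  V3 = 24·(cos(106.1°) + j·sin(106.1°)) = -6.656 + j23.06 V
  V4 = 6.71·(cos(63.9°) + j·sin(63.9°)) = 2.952 + j6.026 V
Step 2 — Sum components: V_total = 3.945 + j43.17 V.
Step 3 — Convert to polar: |V_total| = 43.35 V, ∠V_total = 84.8°.

V_total = 43.35∠84.8° V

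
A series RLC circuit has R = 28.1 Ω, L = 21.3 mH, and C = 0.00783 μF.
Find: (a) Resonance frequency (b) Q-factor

Step 1 — Resonance condition Im(Z)=0 gives ω₀ = 1/√(LC).
Step 2 — ω₀ = 1/√(0.0213·7.83e-09) = 7.743e+04 rad/s.
Step 3 — f₀ = ω₀/(2π) = 1.232e+04 Hz.
Step 4 — Series Q: Q = ω₀L/R = 7.743e+04·0.0213/28.1 = 58.7.

(a) f₀ = 1.232e+04 Hz  (b) Q = 58.7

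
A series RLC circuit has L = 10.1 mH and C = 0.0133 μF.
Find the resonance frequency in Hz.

Step 1 — Resonance condition Im(Z)=0 gives ω₀ = 1/√(LC).
Step 2 — ω₀ = 1/√(0.0101·1.33e-08) = 8.628e+04 rad/s.
Step 3 — f₀ = ω₀/(2π) = 1.373e+04 Hz.

f₀ = 1.373e+04 Hz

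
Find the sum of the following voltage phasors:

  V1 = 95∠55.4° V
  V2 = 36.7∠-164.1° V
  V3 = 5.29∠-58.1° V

Step 1 — Convert each phasor to rectangular form:
  V1 = 95·(cos(55.4°) + j·sin(55.4°)) = 53.95 + j78.2 V
  V2 = 36.7·(cos(-164.1°) + j·sin(-164.1°)) = -35.3 - j10.05 V
  V3 = 5.29·(cos(-58.1°) + j·sin(-58.1°)) = 2.795 - j4.491 V
Step 2 — Sum components: V_total = 21.44 + j63.65 V.
Step 3 — Convert to polar: |V_total| = 67.17 V, ∠V_total = 71.4°.

V_total = 67.17∠71.4° V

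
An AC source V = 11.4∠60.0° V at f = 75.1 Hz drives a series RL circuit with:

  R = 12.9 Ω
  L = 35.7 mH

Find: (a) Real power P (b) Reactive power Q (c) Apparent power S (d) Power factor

Step 1 — Angular frequency: ω = 2π·f = 2π·75.1 = 471.9 rad/s.
Step 2 — Component impedances:
  R: Z = R = 12.9 Ω
  L: Z = jωL = j·471.9·0.0357 = 0 + j16.85 Ω
Step 3 — Series combination: Z_total = R + L = 12.9 + j16.85 Ω = 21.22∠52.6° Ω.
Step 4 — Source phasor: V = 11.4∠60.0° V = 5.7 + j9.873 V.
Step 5 — Current: I = V / Z = 0.5328 + j0.06961 A = 0.5373∠7.4° A.
Step 6 — Complex power: S = V·I* = 3.724 + j4.863 VA.
Step 7 — Real power: P = Re(S) = 3.724 W.
Step 8 — Reactive power: Q = Im(S) = 4.863 VAR.
Step 9 — Apparent power: |S| = 6.125 VA.
Step 10 — Power factor: PF = P/|S| = 0.608 (lagging).

(a) P = 3.724 W  (b) Q = 4.863 VAR  (c) S = 6.125 VA  (d) PF = 0.608 (lagging)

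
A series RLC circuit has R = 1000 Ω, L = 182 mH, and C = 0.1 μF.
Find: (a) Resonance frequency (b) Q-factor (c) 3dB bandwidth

Step 1 — Resonance: ω₀ = 1/√(LC) = 1/√(0.182·1e-07) = 7412 rad/s.
Step 2 — f₀ = ω₀/(2π) = 1180 Hz.
Step 3 — Series Q: Q = ω₀L/R = 7412·0.182/1000 = 1.349.
Step 4 — Bandwidth: Δω = ω₀/Q = 5495 rad/s; BW = Δω/(2π) = 874.5 Hz.

(a) f₀ = 1180 Hz  (b) Q = 1.349  (c) BW = 874.5 Hz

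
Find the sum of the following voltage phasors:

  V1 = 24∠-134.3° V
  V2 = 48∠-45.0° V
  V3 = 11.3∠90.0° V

Step 1 — Convert each phasor to rectangular form:
  V1 = 24·(cos(-134.3°) + j·sin(-134.3°)) = -16.76 - j17.18 V
  V2 = 48·(cos(-45.0°) + j·sin(-45.0°)) = 33.94 - j33.94 V
  V3 = 11.3·(cos(90.0°) + j·sin(90.0°)) = 0 + j11.3 V
Step 2 — Sum components: V_total = 17.18 - j39.82 V.
Step 3 — Convert to polar: |V_total| = 43.37 V, ∠V_total = -66.7°.

V_total = 43.37∠-66.7° V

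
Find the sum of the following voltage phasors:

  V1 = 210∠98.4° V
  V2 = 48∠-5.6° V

Step 1 — Convert each phasor to rectangular form:
  V1 = 210·(cos(98.4°) + j·sin(98.4°)) = -30.68 + j207.7 V
  V2 = 48·(cos(-5.6°) + j·sin(-5.6°)) = 47.77 - j4.684 V
Step 2 — Sum components: V_total = 17.09 + j203.1 V.
Step 3 — Convert to polar: |V_total| = 203.8 V, ∠V_total = 85.2°.

V_total = 203.8∠85.2° V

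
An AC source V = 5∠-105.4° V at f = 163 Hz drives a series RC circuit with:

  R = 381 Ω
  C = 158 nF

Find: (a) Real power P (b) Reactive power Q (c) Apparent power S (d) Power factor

Step 1 — Angular frequency: ω = 2π·f = 2π·163 = 1024 rad/s.
Step 2 — Component impedances:
  R: Z = R = 381 Ω
  C: Z = 1/(jωC) = -j/(ω·C) = 0 - j6180 Ω
Step 3 — Series combination: Z_total = R + C = 381 - j6180 Ω = 6192∠-86.5° Ω.
Step 4 — Source phasor: V = 5∠-105.4° V = -1.328 - j4.82 V.
Step 5 — Current: I = V / Z = 0.0007639 - j0.000262 A = 0.0008076∠-18.9° A.
Step 6 — Complex power: S = V·I* = 0.0002485 - j0.00403 VA.
Step 7 — Real power: P = Re(S) = 0.0002485 W.
Step 8 — Reactive power: Q = Im(S) = -0.00403 VAR.
Step 9 — Apparent power: |S| = 0.004038 VA.
Step 10 — Power factor: PF = P/|S| = 0.06154 (leading).

(a) P = 0.0002485 W  (b) Q = -0.00403 VAR  (c) S = 0.004038 VA  (d) PF = 0.06154 (leading)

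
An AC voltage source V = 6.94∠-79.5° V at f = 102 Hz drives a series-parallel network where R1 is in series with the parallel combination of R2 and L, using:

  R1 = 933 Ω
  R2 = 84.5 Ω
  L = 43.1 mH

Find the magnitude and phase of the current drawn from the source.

Step 1 — Angular frequency: ω = 2π·f = 2π·102 = 640.9 rad/s.
Step 2 — Component impedances:
  R1: Z = R = 933 Ω
  R2: Z = R = 84.5 Ω
  L: Z = jωL = j·640.9·0.0431 = 0 + j27.62 Ω
Step 3 — Parallel branch: R2 || L = 1/(1/R2 + 1/L) = 8.158 + j24.96 Ω.
Step 4 — Series with R1: Z_total = R1 + (R2 || L) = 941.2 + j24.96 Ω = 941.5∠1.5° Ω.
Step 5 — Source phasor: V = 6.94∠-79.5° V = 1.265 - j6.824 V.
Step 6 — Ohm's law: I = V / Z_total = (1.265 - j6.824) / (941.2 + j24.96) = 0.001151 - j0.007281 A.
Step 7 — Convert to polar: |I| = 0.007371 A, ∠I = -81.0°.

I = 0.007371∠-81.0° A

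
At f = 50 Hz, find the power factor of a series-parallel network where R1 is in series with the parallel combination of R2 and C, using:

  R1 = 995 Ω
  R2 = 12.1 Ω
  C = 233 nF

Step 1 — Angular frequency: ω = 2π·f = 2π·50 = 314.2 rad/s.
Step 2 — Component impedances:
  R1: Z = R = 995 Ω
  R2: Z = R = 12.1 Ω
  C: Z = 1/(jωC) = -j/(ω·C) = 0 - j1.366e+04 Ω
Step 3 — Parallel branch: R2 || C = 1/(1/R2 + 1/C) = 12.1 - j0.01072 Ω.
Step 4 — Series with R1: Z_total = R1 + (R2 || C) = 1007 - j0.01072 Ω = 1007∠-0.0° Ω.
Step 5 — Power factor: PF = cos(φ) = Re(Z)/|Z| = 1007/1007 = 1.
Step 6 — Type: Im(Z) = -0.01072 ⇒ leading (phase φ = -0.0°).

PF = 1 (leading, φ = -0.0°)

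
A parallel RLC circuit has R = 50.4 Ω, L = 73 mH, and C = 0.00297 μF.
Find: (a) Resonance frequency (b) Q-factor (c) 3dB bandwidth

Step 1 — Resonance: ω₀ = 1/√(LC) = 1/√(0.073·2.97e-09) = 6.791e+04 rad/s.
Step 2 — f₀ = ω₀/(2π) = 1.081e+04 Hz.
Step 3 — Parallel Q: Q = R/(ω₀L) = 50.4/(6.791e+04·0.073) = 0.01017.
Step 4 — Bandwidth: Δω = ω₀/Q = 6.681e+06 rad/s; BW = Δω/(2π) = 1.063e+06 Hz.

(a) f₀ = 1.081e+04 Hz  (b) Q = 0.01017  (c) BW = 1.063e+06 Hz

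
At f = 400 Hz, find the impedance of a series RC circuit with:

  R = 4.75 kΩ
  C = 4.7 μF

Step 1 — Angular frequency: ω = 2π·f = 2π·400 = 2513 rad/s.
Step 2 — Component impedances:
  R: Z = R = 4750 Ω
  C: Z = 1/(jωC) = -j/(ω·C) = 0 - j84.66 Ω
Step 3 — Series combination: Z_total = R + C = 4750 - j84.66 Ω = 4751∠-1.0° Ω.

Z = 4750 - j84.66 Ω = 4751∠-1.0° Ω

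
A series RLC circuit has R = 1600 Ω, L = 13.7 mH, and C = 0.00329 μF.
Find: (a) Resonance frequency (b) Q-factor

Step 1 — Resonance condition Im(Z)=0 gives ω₀ = 1/√(LC).
Step 2 — ω₀ = 1/√(0.0137·3.29e-09) = 1.49e+05 rad/s.
Step 3 — f₀ = ω₀/(2π) = 2.371e+04 Hz.
Step 4 — Series Q: Q = ω₀L/R = 1.49e+05·0.0137/1600 = 1.275.

(a) f₀ = 2.371e+04 Hz  (b) Q = 1.275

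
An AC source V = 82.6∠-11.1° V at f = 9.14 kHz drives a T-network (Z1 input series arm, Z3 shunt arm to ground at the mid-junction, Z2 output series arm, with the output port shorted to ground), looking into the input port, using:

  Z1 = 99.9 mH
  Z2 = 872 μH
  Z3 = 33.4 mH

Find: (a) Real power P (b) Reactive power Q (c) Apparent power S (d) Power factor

Step 1 — Angular frequency: ω = 2π·f = 2π·9140 = 5.743e+04 rad/s.
Step 2 — Component impedances:
  Z1: Z = jωL = j·5.743e+04·0.0999 = 0 + j5737 Ω
  Z2: Z = jωL = j·5.743e+04·0.000872 = 0 + j50.08 Ω
  Z3: Z = jωL = j·5.743e+04·0.0334 = 0 + j1918 Ω
Step 3 — With the output port shorted to ground, the output series arm Z2 runs from the junction to ground; the shunt arm Z3 also runs from the junction to ground. They appear in parallel: Z3 || Z2 = 0 + j48.8 Ω.
Step 4 — Series with input arm Z1: Z_in = Z1 + (Z3 || Z2) = 0 + j5786 Ω = 5786∠90.0° Ω.
Step 5 — Source phasor: V = 82.6∠-11.1° V = 81.05 - j15.9 V.
Step 6 — Current: I = V / Z = -0.002748 - j0.01401 A = 0.01428∠-101.1° A.
Step 7 — Complex power: S = V·I* = 0 + j1.179 VA.
Step 8 — Real power: P = Re(S) = 0 W.
Step 9 — Reactive power: Q = Im(S) = 1.179 VAR.
Step 10 — Apparent power: |S| = 1.179 VA.
Step 11 — Power factor: PF = P/|S| = 0 (lagging).

(a) P = 0 W  (b) Q = 1.179 VAR  (c) S = 1.179 VA  (d) PF = 0 (lagging)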